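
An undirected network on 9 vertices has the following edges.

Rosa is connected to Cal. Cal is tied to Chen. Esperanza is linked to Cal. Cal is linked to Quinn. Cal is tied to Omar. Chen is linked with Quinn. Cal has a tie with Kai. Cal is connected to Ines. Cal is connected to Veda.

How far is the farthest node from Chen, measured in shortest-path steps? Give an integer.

Distances from Chen: Cal:1, Esperanza:2, Ines:2, Kai:2, Omar:2, Quinn:1, Rosa:2, Veda:2.
The largest is 2 (to Rosa, Omar, Esperanza, Veda, Ines, and Kai), so the eccentricity of Chen is 2.

2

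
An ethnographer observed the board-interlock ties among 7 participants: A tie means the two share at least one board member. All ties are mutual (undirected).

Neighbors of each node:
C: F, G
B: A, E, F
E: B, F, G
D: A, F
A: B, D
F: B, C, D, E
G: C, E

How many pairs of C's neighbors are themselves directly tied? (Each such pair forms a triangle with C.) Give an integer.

0

C's neighbors are F and G, but none of them are tied to each other, so no triangle contains C.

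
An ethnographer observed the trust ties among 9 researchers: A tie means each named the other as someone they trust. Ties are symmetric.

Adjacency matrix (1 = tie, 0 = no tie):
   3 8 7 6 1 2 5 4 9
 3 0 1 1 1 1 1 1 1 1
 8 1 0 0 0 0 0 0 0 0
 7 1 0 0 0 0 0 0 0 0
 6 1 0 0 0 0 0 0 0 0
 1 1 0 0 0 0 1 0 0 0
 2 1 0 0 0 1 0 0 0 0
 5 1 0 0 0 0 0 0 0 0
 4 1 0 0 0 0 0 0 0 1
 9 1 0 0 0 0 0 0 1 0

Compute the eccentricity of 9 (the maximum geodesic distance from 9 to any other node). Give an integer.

2

Distances from 9: 1:2, 2:2, 3:1, 4:1, 5:2, 6:2, 7:2, 8:2.
The largest is 2 (to 8, 7, 6, 1, 2, and 5), so the eccentricity of 9 is 2.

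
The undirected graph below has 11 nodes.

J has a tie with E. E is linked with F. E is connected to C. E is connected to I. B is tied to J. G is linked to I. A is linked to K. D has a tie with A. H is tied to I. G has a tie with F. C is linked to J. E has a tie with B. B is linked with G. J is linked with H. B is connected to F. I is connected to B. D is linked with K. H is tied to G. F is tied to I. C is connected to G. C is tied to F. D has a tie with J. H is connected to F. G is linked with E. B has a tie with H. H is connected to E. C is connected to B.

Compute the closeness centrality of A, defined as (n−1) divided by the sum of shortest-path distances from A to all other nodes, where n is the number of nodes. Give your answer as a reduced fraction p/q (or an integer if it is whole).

5/14

Distances from A: B:3, C:3, D:1, E:3, F:4, G:4, H:3, I:4, J:2, K:1. Sum = 28.
n = 11, so closeness = 10/28 = 5/14.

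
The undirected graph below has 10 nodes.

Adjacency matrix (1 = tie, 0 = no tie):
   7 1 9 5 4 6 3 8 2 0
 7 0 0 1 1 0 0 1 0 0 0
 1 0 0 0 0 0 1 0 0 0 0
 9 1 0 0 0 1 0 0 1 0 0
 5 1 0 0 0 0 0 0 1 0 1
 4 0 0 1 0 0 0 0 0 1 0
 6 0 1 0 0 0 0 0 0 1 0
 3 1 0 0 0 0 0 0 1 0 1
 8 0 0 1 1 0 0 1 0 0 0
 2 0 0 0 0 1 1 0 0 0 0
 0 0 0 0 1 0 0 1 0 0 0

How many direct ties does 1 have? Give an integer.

1

1 is directly tied to 6. That is 1 neighbor, so the degree of 1 is 1.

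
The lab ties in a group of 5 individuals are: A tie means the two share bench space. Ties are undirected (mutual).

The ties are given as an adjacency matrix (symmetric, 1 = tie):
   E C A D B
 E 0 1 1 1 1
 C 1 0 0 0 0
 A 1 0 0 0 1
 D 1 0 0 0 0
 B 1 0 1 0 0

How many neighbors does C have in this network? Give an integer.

1

C is directly tied to E. That is 1 neighbor, so the degree of C is 1.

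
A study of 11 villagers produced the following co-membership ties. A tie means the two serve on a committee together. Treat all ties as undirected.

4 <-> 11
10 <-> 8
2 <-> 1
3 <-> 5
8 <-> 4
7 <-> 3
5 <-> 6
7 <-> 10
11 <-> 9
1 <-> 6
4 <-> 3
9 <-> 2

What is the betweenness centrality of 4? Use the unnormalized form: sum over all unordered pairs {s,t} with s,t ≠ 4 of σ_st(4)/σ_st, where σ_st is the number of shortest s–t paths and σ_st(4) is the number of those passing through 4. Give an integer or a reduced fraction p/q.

17

Pairs whose geodesics pass through 4 — 1–8: 2/2; 2–8: 1; 2–10: 1; 2–7: 1/2; 2–3: 1/2; 9–8: 1; 9–10: 1; 9–7: 1; 9–3: 1; 9–5: 1/2; 11–8: 1; 11–10: 1; 11–7: 1; 11–3: 1 … (+5 more pairs).
All other pairs contribute 0.
Summing the contributions gives betweenness(4) = 17.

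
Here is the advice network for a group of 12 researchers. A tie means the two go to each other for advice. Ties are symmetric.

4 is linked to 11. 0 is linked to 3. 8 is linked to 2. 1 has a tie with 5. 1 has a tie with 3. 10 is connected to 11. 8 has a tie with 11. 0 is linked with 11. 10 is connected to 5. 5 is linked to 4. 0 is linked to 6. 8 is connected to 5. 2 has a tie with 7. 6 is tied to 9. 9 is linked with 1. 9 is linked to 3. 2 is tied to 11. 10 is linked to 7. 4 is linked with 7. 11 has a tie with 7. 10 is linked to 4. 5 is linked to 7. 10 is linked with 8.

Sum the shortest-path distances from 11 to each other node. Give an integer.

Distances from 11: 0:1, 1:3, 2:1, 3:2, 4:1, 5:2, 6:2, 7:1, 8:1, 9:3, 10:1.
Sum = 1 + 3 + 1 + 2 + 1 + 2 + 2 + 1 + 1 + 3 + 1 = 18.

18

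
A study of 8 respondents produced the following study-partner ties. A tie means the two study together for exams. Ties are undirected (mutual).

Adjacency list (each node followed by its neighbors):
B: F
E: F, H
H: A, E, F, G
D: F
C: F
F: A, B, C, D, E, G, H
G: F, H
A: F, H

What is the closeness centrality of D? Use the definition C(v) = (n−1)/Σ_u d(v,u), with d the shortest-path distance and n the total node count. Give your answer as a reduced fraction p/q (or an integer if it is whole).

Distances from D: A:2, B:2, C:2, E:2, F:1, G:2, H:2. Sum = 13.
n = 8, so closeness = 7/13.

7/13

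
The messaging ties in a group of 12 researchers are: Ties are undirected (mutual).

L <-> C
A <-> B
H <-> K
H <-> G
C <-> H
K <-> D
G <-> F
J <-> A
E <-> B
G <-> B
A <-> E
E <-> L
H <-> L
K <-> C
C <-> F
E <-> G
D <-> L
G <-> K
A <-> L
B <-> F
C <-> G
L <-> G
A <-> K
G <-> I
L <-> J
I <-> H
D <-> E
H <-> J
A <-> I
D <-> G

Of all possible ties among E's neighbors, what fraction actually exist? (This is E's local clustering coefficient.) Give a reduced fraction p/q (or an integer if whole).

3/5

E's neighbors: A, B, D, G, and L (k = 5).
Possible neighbor pairs: C(5,2) = 10. Edges among them: A–B, A–L, B–G, D–G, D–L, G–L → e = 6.
Clustering(E) = 6/10 = 3/5.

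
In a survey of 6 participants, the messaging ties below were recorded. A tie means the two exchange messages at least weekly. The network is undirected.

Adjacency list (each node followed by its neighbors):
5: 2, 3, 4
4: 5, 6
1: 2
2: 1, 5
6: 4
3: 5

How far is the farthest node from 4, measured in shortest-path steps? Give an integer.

3

Distances from 4: 1:3, 2:2, 3:2, 5:1, 6:1.
The largest is 3 (to 1), so the eccentricity of 4 is 3.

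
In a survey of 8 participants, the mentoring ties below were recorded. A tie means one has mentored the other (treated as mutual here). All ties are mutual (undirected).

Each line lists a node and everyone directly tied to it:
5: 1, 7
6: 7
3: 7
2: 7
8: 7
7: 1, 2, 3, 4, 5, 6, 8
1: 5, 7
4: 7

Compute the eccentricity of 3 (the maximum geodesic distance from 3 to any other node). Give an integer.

Distances from 3: 1:2, 2:2, 4:2, 5:2, 6:2, 7:1, 8:2.
The largest is 2 (to 8, 2, 4, 1, 6, and 5), so the eccentricity of 3 is 2.

2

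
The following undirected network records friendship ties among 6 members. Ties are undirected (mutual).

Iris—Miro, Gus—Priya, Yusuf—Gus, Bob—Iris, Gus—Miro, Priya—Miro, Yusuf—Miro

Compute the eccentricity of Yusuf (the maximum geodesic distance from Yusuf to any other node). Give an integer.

3

Distances from Yusuf: Bob:3, Gus:1, Iris:2, Miro:1, Priya:2.
The largest is 3 (to Bob), so the eccentricity of Yusuf is 3.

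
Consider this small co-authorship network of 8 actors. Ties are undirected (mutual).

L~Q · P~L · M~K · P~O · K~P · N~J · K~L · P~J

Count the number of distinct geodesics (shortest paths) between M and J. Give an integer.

1

The shortest distance is 3, and the only length-3 path is M–K–P–J. So there is exactly 1 shortest path.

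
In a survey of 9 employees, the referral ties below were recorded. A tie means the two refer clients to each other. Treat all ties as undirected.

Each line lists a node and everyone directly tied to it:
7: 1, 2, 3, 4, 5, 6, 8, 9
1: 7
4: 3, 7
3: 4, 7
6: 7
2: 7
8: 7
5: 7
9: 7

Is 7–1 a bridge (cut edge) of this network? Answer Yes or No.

Without the 7–1 edge there is no alternate route between 7 and 1, so the network disconnects. It is a bridge.

Yes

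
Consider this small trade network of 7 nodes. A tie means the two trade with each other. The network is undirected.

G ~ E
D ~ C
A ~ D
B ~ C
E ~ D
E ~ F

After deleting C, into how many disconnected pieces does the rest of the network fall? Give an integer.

2

Without C, the remaining ties split the others into: {A, D, E, F, G}; {B}.
That's 2 separate components.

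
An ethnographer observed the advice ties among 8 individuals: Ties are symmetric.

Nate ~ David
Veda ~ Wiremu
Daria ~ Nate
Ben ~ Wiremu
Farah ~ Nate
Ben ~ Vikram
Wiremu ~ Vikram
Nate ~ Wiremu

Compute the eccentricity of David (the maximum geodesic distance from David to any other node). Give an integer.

Distances from David: Ben:3, Daria:2, Farah:2, Nate:1, Veda:3, Vikram:3, Wiremu:2.
The largest is 3 (to Ben, Veda, and Vikram), so the eccentricity of David is 3.

3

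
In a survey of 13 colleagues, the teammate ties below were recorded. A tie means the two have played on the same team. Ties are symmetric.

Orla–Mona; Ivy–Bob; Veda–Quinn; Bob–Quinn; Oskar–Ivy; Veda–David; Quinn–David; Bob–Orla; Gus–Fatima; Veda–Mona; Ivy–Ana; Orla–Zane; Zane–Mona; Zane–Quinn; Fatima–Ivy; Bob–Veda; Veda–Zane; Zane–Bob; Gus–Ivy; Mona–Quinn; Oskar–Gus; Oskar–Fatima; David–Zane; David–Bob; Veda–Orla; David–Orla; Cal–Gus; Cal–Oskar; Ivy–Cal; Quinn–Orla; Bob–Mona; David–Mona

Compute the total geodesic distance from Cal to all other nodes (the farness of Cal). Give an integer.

Distances from Cal: Ana:2, Bob:2, David:3, Fatima:2, Gus:1, Ivy:1, Mona:3, Orla:3, Oskar:1, Quinn:3, Veda:3, Zane:3.
Sum = 2 + 2 + 3 + 2 + 1 + 1 + 3 + 3 + 1 + 3 + 3 + 3 = 27.

27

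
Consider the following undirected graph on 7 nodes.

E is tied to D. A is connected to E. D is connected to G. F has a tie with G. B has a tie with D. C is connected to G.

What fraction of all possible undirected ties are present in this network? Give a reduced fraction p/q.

There are 6 edges and 7 nodes, so the maximum possible is C(7,2) = 21.
Density = 6/21 = 2/7.

2/7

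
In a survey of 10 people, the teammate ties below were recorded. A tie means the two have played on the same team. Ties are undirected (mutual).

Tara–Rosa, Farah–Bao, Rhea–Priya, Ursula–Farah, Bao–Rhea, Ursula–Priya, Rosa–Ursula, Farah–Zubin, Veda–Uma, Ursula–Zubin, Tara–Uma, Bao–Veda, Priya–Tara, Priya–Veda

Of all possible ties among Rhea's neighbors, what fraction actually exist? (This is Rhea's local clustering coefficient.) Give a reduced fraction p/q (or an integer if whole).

Rhea's neighbors: Bao and Priya (k = 2).
Possible neighbor pairs: C(2,2) = 1. Edges among them: none → e = 0.
Clustering(Rhea) = 0/1.

0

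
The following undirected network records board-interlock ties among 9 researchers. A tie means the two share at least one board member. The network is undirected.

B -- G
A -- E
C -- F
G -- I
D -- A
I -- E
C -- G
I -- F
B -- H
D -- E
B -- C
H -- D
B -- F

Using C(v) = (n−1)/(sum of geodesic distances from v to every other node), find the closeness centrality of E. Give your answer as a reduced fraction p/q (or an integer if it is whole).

8/15

Distances from E: A:1, B:3, C:3, D:1, F:2, G:2, H:2, I:1. Sum = 15.
n = 9, so closeness = 8/15.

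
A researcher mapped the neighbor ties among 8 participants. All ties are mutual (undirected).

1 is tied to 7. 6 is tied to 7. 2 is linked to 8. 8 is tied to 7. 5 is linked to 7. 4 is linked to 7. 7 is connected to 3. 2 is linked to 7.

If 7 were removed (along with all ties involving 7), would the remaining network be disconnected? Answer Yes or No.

Removing 7 leaves {4} with no path to {5}, so the network splits into 6 components. 7 is a cut vertex.

Yes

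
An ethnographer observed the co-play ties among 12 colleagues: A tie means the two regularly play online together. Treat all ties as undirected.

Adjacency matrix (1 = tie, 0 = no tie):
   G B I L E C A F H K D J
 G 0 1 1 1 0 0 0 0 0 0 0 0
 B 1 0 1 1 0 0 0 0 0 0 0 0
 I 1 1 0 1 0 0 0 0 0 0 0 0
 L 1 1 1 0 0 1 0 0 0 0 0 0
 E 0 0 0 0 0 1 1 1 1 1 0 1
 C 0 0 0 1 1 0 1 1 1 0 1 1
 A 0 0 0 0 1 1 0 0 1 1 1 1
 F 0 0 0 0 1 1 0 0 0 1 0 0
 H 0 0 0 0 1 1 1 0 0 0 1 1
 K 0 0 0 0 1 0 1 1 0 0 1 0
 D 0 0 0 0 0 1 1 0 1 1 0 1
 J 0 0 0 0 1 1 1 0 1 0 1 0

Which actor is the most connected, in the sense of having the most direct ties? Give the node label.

C

Degrees — A:6, B:3, C:7, D:5, E:6, F:3, G:3, H:5, I:3, J:5, K:4, L:4.
The maximum is 7, attained only by C.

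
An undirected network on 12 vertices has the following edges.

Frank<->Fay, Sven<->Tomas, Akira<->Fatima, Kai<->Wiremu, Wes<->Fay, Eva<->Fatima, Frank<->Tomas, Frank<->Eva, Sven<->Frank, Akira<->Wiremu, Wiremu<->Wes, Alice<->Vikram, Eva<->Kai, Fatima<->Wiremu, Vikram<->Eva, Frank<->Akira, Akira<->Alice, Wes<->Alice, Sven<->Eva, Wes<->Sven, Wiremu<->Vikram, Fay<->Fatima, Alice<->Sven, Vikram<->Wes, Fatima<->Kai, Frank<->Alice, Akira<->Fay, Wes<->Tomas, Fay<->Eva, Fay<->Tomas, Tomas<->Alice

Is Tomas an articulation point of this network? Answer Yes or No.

Even without Tomas, every remaining node can still reach every other (the residual graph is connected), so Tomas is not a cut vertex.

No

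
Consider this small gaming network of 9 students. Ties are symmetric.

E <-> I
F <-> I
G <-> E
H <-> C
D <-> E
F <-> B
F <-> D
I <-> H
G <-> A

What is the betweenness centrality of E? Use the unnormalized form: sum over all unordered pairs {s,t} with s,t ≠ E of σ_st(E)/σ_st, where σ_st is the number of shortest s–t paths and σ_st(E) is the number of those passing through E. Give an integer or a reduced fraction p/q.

Pairs whose geodesics pass through E — I–G: 1; I–A: 1; I–D: 1/2; G–F: 2/2; G–B: 2/2; G–D: 1; G–H: 1; G–C: 1; F–A: 2/2; A–B: 2/2; A–D: 1; A–H: 1; A–C: 1; D–H: 1/2 … (+1 more pairs).
All other pairs contribute 0.
Summing the contributions gives betweenness(E) = 27/2.

27/2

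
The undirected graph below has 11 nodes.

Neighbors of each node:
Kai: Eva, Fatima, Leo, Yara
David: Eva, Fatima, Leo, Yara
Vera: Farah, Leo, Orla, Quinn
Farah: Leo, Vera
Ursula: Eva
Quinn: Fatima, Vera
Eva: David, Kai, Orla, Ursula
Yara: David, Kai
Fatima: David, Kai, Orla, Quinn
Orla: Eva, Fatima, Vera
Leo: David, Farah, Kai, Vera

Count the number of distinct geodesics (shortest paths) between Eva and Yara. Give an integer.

The shortest distance is 2. The length-2 paths are: Eva–Kai–Yara; Eva–David–Yara.
That gives 2 distinct shortest paths.

2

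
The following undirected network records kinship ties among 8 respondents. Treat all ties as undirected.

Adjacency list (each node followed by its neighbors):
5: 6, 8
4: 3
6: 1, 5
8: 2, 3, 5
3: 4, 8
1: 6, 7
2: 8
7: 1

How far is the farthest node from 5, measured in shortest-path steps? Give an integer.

Distances from 5: 1:2, 2:2, 3:2, 4:3, 6:1, 7:3, 8:1.
The largest is 3 (to 7 and 4), so the eccentricity of 5 is 3.

3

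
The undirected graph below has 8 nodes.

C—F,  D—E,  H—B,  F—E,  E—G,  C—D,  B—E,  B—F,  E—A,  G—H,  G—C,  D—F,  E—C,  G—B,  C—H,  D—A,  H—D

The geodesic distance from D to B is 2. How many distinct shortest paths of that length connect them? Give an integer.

3

The shortest distance is 2. The length-2 paths are: D–F–B; D–H–B; D–E–B.
That gives 3 distinct shortest paths.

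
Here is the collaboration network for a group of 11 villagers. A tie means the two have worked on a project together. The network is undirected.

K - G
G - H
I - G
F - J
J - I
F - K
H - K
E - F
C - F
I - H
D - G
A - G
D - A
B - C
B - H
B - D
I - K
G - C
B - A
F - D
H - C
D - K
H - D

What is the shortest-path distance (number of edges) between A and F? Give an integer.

2

One shortest route is A – D – F, which uses 2 edges, and A and F are not directly tied, so nothing shorter exists. So d(A,F) = 2.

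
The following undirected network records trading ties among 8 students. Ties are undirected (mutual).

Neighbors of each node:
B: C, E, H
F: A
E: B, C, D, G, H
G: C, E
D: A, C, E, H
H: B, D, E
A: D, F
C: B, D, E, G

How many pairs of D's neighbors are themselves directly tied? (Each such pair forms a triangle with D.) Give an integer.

D's neighbors: A, C, E, and H.
Neighbor pairs that are themselves tied: D–C–E; D–E–H. Each forms one triangle with D, for 2 in total.

2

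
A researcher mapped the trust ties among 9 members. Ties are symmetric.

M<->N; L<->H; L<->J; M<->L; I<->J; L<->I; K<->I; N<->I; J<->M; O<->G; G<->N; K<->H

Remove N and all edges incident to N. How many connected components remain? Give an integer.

Without N, the remaining ties split the others into: {H, I, J, K, L, M}; {G, O}.
That's 2 separate components.

2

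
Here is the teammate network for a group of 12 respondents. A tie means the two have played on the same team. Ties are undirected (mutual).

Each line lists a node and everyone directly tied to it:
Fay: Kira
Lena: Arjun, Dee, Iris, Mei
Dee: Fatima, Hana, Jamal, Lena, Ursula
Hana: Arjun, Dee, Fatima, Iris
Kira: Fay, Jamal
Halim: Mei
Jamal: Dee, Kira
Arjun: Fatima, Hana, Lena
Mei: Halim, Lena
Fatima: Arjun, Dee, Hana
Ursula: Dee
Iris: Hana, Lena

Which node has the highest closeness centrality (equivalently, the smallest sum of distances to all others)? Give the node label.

Dee

Farness (sum of distances to all others) for each node — Arjun:27, Dee:19, Fatima:25, Fay:43, Halim:39, Hana:24, Iris:28, Jamal:25, Kira:33, Lena:21, Mei:29, Ursula:29.
The smallest farness is 19, for Dee, so Dee has the highest closeness.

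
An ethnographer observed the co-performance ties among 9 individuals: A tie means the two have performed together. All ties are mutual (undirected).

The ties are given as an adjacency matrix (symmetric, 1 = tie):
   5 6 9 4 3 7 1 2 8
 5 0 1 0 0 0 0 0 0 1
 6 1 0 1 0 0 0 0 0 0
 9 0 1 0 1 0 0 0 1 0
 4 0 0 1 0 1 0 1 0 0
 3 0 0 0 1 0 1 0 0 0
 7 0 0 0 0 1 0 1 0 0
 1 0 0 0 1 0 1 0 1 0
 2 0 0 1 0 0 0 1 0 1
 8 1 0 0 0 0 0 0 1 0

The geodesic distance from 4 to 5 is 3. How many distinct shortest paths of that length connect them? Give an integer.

The shortest distance is 3, and the only length-3 path is 4–9–6–5. So there is exactly 1 shortest path.

1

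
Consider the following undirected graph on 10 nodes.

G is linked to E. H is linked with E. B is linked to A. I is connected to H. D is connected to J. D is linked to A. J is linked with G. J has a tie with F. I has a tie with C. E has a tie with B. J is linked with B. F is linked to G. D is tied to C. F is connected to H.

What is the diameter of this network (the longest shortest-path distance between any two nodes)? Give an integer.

Eccentricity of each node (its greatest distance to any other): A:3, B:3, C:3, D:3, E:3, F:3, G:3, H:3, I:3, J:3.
The maximum eccentricity is 3, realized for instance by the pair C–E via C – I – H – E. So the diameter is 3.

3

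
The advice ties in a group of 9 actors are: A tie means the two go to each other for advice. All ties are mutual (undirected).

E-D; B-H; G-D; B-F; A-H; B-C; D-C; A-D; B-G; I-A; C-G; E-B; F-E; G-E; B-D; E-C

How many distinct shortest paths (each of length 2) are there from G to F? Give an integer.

2

The shortest distance is 2. The length-2 paths are: G–B–F; G–E–F.
That gives 2 distinct shortest paths.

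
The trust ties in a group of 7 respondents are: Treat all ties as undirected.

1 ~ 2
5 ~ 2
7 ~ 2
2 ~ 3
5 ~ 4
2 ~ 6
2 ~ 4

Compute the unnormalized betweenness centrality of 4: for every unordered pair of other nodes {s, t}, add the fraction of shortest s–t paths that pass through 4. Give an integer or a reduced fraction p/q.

No shortest path between any pair of other nodes passes through 4.
Summing the contributions gives betweenness(4) = 0.

0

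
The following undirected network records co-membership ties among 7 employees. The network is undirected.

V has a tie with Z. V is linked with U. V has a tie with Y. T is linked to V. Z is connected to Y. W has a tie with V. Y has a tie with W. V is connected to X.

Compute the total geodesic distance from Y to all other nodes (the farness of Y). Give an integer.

9

Distances from Y: T:2, U:2, V:1, W:1, X:2, Z:1.
Sum = 2 + 2 + 1 + 1 + 2 + 1 = 9.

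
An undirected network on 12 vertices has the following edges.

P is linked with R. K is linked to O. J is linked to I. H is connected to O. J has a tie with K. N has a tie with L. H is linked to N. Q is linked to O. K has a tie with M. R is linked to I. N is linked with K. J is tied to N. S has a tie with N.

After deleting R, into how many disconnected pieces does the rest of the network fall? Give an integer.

Without R, the remaining ties split the others into: {H, I, J, K, L, M, N, O, Q, S}; {P}.
That's 2 separate components.

2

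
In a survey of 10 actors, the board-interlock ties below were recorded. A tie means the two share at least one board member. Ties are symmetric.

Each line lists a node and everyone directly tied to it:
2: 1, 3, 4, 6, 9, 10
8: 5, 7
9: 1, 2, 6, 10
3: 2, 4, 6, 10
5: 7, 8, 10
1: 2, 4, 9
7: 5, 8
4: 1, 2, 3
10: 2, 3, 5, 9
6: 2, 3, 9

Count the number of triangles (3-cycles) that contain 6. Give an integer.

2

6's neighbors: 2, 3, and 9.
Neighbor pairs that are themselves tied: 6–2–3; 6–2–9. Each forms one triangle with 6, for 2 in total.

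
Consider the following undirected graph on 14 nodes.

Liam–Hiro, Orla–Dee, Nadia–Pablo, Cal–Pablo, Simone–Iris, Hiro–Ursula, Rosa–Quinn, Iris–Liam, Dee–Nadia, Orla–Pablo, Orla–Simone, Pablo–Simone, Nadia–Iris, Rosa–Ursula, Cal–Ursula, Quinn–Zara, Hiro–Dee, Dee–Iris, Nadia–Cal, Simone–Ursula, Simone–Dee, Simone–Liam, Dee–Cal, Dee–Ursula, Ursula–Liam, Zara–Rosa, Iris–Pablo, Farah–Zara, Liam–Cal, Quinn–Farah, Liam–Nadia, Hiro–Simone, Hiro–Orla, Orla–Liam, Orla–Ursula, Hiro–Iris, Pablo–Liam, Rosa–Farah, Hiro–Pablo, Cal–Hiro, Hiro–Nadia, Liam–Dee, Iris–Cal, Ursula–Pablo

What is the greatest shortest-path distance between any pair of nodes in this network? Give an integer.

Eccentricity of each node (its greatest distance to any other): Cal:3, Dee:3, Farah:4, Hiro:3, Iris:4, Liam:3, Nadia:4, Orla:3, Pablo:3, Quinn:4, Rosa:3, Simone:3, Ursula:2, Zara:4.
The maximum eccentricity is 4, realized for instance by the pair Iris–Farah via Iris – Dee – Ursula – Rosa – Farah. So the diameter is 4.

4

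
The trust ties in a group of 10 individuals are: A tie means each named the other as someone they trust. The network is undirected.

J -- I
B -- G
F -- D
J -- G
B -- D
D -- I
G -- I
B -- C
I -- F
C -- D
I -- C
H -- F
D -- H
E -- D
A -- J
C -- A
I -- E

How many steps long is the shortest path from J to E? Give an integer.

2

One shortest route is J – I – E, which uses 2 edges, and J and E are not directly tied, so nothing shorter exists. So d(J,E) = 2.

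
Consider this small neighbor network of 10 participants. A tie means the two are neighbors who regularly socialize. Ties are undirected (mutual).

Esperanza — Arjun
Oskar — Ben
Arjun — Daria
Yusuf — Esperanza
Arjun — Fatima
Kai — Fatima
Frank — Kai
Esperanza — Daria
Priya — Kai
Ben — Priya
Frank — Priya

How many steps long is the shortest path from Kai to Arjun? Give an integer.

2

One shortest route is Kai – Fatima – Arjun, which uses 2 edges, and Kai and Arjun are not directly tied, so nothing shorter exists. So d(Kai,Arjun) = 2.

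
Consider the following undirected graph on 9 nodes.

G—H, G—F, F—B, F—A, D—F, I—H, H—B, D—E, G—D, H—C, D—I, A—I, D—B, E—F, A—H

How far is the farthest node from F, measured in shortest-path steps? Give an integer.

Distances from F: A:1, B:1, C:3, D:1, E:1, G:1, H:2, I:2.
The largest is 3 (to C), so the eccentricity of F is 3.

3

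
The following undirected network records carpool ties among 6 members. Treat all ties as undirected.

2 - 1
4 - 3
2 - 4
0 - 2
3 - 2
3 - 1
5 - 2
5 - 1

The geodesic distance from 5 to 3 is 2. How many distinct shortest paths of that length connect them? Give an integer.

The shortest distance is 2. The length-2 paths are: 5–2–3; 5–1–3.
That gives 2 distinct shortest paths.

2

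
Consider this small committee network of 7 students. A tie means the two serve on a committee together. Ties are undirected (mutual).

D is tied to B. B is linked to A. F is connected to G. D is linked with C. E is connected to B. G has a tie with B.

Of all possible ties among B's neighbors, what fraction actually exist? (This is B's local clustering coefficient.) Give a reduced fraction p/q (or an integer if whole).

0

B's neighbors: A, D, E, and G (k = 4).
Possible neighbor pairs: C(4,2) = 6. Edges among them: none → e = 0.
Clustering(B) = 0/6 = 0.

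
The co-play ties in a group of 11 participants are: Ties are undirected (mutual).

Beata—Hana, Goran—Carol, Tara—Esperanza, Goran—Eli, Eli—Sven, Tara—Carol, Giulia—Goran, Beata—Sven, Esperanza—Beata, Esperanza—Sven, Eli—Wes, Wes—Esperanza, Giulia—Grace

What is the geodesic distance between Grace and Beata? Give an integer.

5

One shortest route is Grace – Giulia – Goran – Eli – Sven – Beata, which uses 5 edges, and at distance 4 from Grace we only reach {Sven, Tara, Wes}, which does not include Beata. So d(Grace,Beata) = 5.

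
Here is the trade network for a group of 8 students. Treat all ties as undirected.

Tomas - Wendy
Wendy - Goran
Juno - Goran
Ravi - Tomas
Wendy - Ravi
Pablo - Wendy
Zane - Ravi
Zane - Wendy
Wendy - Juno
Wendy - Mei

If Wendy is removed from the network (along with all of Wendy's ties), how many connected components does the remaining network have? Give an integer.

4

Without Wendy, the remaining ties split the others into: {Goran, Juno}; {Mei}; {Ravi, Tomas, Zane}; {Pablo}.
That's 4 separate components.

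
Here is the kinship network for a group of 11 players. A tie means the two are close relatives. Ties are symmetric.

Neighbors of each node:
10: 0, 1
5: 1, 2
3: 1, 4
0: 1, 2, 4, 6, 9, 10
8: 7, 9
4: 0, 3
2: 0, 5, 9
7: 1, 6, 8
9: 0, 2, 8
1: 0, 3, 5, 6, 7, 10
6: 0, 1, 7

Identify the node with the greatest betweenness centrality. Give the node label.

0

Unnormalized betweenness of each node: 0:31/2, 1:15, 2:7/3, 3:7/6, 4:4/3, 5:13/12, 6:13/12, 7:4, 8:5/4, 9:17/4, 10:0.
0 has the largest value, 31/2, making it the main broker — the node through which the most shortest paths run.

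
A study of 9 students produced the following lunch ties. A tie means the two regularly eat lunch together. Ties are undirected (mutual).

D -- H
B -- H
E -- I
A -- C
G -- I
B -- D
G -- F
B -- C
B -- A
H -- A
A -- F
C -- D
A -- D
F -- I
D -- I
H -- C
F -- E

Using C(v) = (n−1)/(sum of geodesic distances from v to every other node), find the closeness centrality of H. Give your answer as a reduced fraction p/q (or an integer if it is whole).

4/7

Distances from H: A:1, B:1, C:1, D:1, E:3, F:2, G:3, I:2. Sum = 14.
n = 9, so closeness = 8/14 = 4/7.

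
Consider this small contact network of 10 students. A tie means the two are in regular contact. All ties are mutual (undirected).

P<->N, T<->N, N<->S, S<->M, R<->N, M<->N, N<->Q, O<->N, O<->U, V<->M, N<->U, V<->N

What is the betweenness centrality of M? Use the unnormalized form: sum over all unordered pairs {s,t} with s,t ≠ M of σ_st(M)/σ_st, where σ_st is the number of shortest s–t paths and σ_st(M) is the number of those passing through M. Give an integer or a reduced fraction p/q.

1/2

Pairs whose geodesics pass through M — S–V: 1/2.
All other pairs contribute 0.
Summing the contributions gives betweenness(M) = 1/2.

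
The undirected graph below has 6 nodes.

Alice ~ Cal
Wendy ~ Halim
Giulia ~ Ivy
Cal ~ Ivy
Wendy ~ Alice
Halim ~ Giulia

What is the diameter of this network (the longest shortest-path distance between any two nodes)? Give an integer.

Eccentricity of each node (its greatest distance to any other): Alice:3, Cal:3, Giulia:3, Halim:3, Ivy:3, Wendy:3.
The maximum eccentricity is 3, realized for instance by the pair Ivy–Wendy via Ivy – Giulia – Halim – Wendy. So the diameter is 3.

3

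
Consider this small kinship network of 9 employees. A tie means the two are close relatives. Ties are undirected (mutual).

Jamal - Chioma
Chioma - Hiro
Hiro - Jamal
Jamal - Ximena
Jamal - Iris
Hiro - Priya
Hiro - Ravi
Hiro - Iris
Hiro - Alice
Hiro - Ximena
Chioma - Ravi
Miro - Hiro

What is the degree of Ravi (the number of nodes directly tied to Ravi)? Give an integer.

Ravi is directly tied to Chioma and Hiro. That is 2 neighbors, so the degree of Ravi is 2.

2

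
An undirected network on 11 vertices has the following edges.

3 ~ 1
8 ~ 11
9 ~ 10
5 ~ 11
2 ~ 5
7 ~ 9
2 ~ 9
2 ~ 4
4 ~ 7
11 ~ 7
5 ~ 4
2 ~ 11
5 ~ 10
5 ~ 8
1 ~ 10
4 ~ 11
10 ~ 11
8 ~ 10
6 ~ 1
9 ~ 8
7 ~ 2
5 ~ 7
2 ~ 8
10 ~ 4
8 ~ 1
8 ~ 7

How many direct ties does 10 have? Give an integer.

10 is directly tied to 1, 4, 5, 8, 9, and 11. That is 6 neighbors, so the degree of 10 is 6.

6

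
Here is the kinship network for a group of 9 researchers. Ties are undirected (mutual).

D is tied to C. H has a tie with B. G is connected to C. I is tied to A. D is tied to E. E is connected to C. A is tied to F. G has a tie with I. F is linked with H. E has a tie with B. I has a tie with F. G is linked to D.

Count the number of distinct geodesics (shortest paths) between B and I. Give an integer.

1

The shortest distance is 3, and the only length-3 path is B–H–F–I. So there is exactly 1 shortest path.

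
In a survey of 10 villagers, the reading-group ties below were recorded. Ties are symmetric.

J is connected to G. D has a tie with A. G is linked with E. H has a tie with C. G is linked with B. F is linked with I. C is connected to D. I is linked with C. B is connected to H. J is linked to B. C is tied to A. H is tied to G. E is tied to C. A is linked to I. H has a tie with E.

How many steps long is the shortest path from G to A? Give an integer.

One shortest route is G – H – C – A, which uses 3 edges, and at distance 2 from G we only reach {C}, which does not include A. So d(G,A) = 3.

3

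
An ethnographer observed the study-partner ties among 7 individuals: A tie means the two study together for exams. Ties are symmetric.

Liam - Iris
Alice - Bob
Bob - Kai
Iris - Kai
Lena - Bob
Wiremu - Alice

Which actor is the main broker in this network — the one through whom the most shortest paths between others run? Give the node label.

Unnormalized betweenness of each node: Alice:5, Bob:11, Iris:5, Kai:8, Lena:0, Liam:0, Wiremu:0.
Bob has the largest value, 11, making it the main broker — the node through which the most shortest paths run.

Bob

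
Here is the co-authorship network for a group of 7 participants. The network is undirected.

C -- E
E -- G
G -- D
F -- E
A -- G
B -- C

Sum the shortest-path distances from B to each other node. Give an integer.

17

Distances from B: A:4, C:1, D:4, E:2, F:3, G:3.
Sum = 4 + 1 + 4 + 2 + 3 + 3 = 17.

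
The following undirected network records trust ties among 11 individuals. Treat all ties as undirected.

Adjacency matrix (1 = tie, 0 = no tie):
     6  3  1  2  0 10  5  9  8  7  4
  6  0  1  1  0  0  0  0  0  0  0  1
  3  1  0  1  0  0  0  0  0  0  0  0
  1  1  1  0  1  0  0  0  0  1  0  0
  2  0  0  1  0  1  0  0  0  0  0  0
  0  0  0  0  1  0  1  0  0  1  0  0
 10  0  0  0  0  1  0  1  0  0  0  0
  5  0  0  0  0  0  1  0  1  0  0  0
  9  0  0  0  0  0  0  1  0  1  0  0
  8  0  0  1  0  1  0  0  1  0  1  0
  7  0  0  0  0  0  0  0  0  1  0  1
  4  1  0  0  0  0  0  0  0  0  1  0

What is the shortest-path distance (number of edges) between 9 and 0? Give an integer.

One shortest route is 9 – 8 – 0, which uses 2 edges, and 9 and 0 are not directly tied, so nothing shorter exists. So d(9,0) = 2.

2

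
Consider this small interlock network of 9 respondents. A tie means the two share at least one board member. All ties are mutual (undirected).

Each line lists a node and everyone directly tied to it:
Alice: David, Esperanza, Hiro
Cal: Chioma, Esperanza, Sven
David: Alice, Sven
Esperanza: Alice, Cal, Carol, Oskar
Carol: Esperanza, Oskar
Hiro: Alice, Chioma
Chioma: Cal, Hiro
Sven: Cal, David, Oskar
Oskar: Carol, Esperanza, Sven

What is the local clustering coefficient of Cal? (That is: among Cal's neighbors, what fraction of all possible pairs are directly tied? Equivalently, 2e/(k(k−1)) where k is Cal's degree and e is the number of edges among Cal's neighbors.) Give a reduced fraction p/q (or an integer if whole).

0

Cal's neighbors: Chioma, Esperanza, and Sven (k = 3).
Possible neighbor pairs: C(3,2) = 3. Edges among them: none → e = 0.
Clustering(Cal) = 0/3 = 0.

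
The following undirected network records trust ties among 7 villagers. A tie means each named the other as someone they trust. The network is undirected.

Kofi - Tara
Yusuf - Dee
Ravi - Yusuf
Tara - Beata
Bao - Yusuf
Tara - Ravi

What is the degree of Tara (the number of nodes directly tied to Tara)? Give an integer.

3

Tara is directly tied to Beata, Kofi, and Ravi. That is 3 neighbors, so the degree of Tara is 3.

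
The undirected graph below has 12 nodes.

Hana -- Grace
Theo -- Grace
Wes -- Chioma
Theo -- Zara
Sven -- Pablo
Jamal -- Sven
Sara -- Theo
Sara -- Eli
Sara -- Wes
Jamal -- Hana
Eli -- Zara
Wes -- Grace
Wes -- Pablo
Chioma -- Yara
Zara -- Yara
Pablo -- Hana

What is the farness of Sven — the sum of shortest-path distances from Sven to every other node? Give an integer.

32

Distances from Sven: Chioma:3, Eli:4, Grace:3, Hana:2, Jamal:1, Pablo:1, Sara:3, Theo:4, Wes:2, Yara:4, Zara:5.
Sum = 3 + 4 + 3 + 2 + 1 + 1 + 3 + 4 + 2 + 4 + 5 = 32.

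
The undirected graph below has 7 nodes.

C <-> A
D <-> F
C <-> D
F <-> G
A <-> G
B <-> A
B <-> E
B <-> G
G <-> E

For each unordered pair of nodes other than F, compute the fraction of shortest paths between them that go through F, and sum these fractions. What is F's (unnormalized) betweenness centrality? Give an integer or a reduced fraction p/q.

5/2

Pairs whose geodesics pass through F — E–D: 1; G–D: 1; B–D: 1/2.
All other pairs contribute 0.
Summing the contributions gives betweenness(F) = 5/2.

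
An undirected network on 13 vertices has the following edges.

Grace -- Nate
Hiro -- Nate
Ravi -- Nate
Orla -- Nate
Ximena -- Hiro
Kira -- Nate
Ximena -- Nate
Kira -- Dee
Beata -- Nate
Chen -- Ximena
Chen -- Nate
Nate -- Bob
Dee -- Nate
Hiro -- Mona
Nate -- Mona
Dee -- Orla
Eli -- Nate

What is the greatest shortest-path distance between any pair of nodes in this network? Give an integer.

2

Eccentricity of each node (its greatest distance to any other): Beata:2, Bob:2, Chen:2, Dee:2, Eli:2, Grace:2, Hiro:2, Kira:2, Mona:2, Nate:1, Orla:2, Ravi:2, Ximena:2.
The maximum eccentricity is 2, realized for instance by the pair Beata–Grace via Beata – Nate – Grace. So the diameter is 2.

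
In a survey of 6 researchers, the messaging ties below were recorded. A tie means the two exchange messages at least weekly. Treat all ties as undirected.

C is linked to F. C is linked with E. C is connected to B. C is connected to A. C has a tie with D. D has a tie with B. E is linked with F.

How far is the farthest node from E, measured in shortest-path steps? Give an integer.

2

Distances from E: A:2, B:2, C:1, D:2, F:1.
The largest is 2 (to A, B, and D), so the eccentricity of E is 2.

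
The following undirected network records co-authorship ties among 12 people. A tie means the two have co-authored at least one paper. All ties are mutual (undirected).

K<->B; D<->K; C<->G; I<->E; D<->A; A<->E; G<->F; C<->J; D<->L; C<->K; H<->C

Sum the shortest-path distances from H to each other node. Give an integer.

Distances from H: A:4, B:3, C:1, D:3, E:5, F:3, G:2, I:6, J:2, K:2, L:4.
Sum = 4 + 3 + 1 + 3 + 5 + 3 + 2 + 6 + 2 + 2 + 4 = 35.

35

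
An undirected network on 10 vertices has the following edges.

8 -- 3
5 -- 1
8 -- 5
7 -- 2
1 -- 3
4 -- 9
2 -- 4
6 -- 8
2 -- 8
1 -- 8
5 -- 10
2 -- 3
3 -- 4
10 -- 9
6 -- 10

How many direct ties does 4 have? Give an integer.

3

4 is directly tied to 2, 3, and 9. That is 3 neighbors, so the degree of 4 is 3.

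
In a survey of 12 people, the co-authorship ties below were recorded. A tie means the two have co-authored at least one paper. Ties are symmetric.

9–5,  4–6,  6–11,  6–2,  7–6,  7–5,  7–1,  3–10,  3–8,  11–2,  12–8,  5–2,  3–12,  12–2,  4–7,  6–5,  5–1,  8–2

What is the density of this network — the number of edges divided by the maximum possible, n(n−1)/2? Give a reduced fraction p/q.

There are 18 edges and 12 nodes, so the maximum possible is C(12,2) = 66.
Density = 18/66 = 3/11.

3/11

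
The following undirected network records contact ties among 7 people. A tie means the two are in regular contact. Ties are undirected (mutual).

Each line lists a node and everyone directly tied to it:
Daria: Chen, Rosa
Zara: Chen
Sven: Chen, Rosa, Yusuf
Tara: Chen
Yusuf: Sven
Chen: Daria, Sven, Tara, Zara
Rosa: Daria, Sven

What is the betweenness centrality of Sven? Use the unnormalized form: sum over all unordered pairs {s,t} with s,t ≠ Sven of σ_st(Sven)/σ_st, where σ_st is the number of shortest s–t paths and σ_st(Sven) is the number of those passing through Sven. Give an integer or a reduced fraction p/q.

13/2

Pairs whose geodesics pass through Sven — Tara–Rosa: 1/2; Tara–Yusuf: 1; Zara–Rosa: 1/2; Zara–Yusuf: 1; Daria–Yusuf: 2/2; Chen–Rosa: 1/2; Chen–Yusuf: 1; Rosa–Yusuf: 1.
All other pairs contribute 0.
Summing the contributions gives betweenness(Sven) = 13/2.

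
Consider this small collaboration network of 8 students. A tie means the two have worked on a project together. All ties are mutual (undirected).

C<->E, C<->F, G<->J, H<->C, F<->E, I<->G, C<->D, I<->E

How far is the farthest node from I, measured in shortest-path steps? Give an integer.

3

Distances from I: C:2, D:3, E:1, F:2, G:1, H:3, J:2.
The largest is 3 (to D and H), so the eccentricity of I is 3.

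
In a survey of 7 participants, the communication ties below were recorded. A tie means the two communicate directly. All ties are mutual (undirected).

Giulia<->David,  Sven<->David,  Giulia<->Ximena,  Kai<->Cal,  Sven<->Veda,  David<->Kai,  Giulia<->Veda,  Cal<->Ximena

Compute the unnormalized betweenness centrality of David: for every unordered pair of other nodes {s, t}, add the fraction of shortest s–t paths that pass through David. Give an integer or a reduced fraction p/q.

Pairs whose geodesics pass through David — Kai–Giulia: 1; Kai–Veda: 2/2; Kai–Sven: 1; Cal–Sven: 1; Ximena–Sven: 1/2; Giulia–Sven: 1/2.
All other pairs contribute 0.
Summing the contributions gives betweenness(David) = 5.

5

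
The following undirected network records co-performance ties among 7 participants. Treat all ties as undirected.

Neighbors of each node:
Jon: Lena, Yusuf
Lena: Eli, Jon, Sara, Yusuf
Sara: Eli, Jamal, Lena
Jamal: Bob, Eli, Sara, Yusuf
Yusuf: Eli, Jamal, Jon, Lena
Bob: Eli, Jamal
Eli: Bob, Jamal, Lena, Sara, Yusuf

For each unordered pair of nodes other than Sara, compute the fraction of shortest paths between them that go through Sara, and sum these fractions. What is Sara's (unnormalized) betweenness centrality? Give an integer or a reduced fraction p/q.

Pairs whose geodesics pass through Sara — Lena–Jamal: 1/3.
All other pairs contribute 0.
Summing the contributions gives betweenness(Sara) = 1/3.

1/3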